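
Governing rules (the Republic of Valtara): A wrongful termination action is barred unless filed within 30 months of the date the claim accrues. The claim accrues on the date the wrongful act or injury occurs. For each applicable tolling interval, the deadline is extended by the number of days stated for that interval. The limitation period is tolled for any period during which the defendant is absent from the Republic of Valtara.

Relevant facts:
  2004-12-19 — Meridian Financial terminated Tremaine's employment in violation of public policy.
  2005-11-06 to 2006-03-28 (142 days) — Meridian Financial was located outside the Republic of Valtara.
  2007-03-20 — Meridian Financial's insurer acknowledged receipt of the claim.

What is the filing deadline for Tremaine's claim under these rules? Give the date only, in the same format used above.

The claim accrued on 2004-12-19, when the wrongful act occurred.
The untolled deadline — 30 months after 2004-12-19 — is 2007-06-19.
The defendant's absence from the jurisdiction from 2005-11-06 to 2006-03-28 tolled the period for 142 days, extending the deadline to 2007-11-08.
The other events in the timeline have no effect on the limitation period under the stated rules.

2007-11-08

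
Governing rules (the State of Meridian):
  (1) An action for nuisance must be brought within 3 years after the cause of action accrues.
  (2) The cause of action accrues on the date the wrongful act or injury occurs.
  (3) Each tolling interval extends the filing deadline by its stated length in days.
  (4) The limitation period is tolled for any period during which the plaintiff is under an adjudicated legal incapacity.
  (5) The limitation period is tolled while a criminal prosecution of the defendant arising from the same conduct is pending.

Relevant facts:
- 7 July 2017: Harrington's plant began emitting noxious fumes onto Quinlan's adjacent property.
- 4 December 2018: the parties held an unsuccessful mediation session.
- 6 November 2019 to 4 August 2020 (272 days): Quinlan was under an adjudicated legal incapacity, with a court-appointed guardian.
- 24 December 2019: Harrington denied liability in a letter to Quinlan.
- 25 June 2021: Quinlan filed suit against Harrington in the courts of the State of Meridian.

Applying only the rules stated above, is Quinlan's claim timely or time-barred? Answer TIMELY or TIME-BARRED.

TIME-BARRED

The claim accrued on 7 July 2017, when the wrongful act occurred.
3 years from 7 July 2017 is 7 July 2020.
The period was tolled for 272 days by the plaintiff's legal incapacity (6 November 2019 to 4 August 2020), pushing the deadline to 5 April 2021.
None of the other events listed affects the running of the period under the stated rules.
Filing on 25 June 2021 missed the 5 April 2021 deadline — the action is time-barred.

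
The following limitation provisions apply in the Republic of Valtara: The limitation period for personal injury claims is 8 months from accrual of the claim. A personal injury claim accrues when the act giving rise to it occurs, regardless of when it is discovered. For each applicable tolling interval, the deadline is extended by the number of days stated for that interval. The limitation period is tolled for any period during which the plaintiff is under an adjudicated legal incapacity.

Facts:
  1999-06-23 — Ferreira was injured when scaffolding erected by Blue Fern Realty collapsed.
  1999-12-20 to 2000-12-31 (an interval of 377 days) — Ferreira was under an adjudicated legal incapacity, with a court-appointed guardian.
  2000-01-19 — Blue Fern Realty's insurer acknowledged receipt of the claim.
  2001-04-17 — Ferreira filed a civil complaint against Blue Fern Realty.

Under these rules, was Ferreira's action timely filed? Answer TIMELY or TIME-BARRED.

TIME-BARRED

The claim accrued on 1999-06-23, when the wrongful act occurred.
Adding the 8 months base period to 1999-06-23 gives a deadline of 2000-02-23, before any tolling.
The period was tolled for 377 days by the plaintiff's legal incapacity (1999-12-20 to 2000-12-31), pushing the deadline to 2001-03-06.
None of the other events listed affects the running of the period under the stated rules.
Filing on 2001-04-17 missed the 2001-03-06 deadline — the action is time-barred.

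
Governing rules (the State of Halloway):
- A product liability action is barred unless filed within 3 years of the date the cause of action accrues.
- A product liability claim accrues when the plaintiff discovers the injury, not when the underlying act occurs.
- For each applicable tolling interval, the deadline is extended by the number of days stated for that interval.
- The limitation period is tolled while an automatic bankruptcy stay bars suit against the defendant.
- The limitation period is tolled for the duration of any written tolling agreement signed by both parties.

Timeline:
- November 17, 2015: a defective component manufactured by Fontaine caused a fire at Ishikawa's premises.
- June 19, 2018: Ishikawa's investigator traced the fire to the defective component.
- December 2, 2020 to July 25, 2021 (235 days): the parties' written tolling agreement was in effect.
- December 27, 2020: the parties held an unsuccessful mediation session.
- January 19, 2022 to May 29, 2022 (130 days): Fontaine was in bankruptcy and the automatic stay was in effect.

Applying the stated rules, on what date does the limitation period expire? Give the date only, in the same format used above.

The claim did not accrue until Ishikawa discovered the injury on June 19, 2018; the November 17, 2015 act date does not start the clock under the stated rule.
3 years from June 19, 2018 is June 19, 2021.
The written tolling agreement from December 2, 2020 to July 25, 2021 tolled the period for 235 days, extending the deadline to February 9, 2022.
The period was tolled for 130 days by the automatic bankruptcy stay (January 19, 2022 to May 29, 2022), pushing the deadline to June 19, 2022.
Nothing else in the chronology tolls or restarts the period.

June 19, 2022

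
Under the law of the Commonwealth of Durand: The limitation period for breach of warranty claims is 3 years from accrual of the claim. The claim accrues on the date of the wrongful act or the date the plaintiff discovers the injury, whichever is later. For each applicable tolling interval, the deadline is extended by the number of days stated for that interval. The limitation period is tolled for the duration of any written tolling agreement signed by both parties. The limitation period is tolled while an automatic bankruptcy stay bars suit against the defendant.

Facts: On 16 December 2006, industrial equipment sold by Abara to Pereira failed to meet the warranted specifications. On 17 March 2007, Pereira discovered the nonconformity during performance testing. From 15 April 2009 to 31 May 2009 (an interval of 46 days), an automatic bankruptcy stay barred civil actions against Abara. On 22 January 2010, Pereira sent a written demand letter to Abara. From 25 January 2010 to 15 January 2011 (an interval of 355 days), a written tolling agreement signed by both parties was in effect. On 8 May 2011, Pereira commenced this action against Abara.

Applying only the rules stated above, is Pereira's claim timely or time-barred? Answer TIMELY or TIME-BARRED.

The claim accrued on 17 March 2007 — the later of the 16 December 2006 act and the 17 March 2007 discovery.
3 years from 17 March 2007 is 17 March 2010.
The automatic bankruptcy stay from 15 April 2009 to 31 May 2009 tolled the period for 46 days, extending the deadline to 2 May 2010.
The written tolling agreement from 25 January 2010 to 15 January 2011 tolled the period for 355 days, extending the deadline to 22 April 2011.
Nothing else in the chronology tolls or restarts the period.
The 8 May 2011 filing falls after the 22 April 2011 deadline; the claim is time-barred.

TIME-BARRED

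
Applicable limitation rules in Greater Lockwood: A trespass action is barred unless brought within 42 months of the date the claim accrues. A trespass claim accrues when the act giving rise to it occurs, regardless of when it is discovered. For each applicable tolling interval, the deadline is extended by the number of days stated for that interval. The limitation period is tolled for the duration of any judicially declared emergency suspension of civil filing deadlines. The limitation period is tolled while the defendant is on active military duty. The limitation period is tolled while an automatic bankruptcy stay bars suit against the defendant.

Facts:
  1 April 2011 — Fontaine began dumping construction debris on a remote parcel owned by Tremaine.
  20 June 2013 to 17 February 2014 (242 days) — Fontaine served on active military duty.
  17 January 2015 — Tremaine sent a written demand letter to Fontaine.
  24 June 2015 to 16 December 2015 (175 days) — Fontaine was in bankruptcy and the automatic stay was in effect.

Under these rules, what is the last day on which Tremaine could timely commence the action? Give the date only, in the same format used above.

The limitation period began to run on 1 April 2011.
42 months from 1 April 2011 is 1 October 2014.
Because the defendant's active military service ran from 20 June 2013 to 17 February 2014, the deadline is extended by 242 days to 31 May 2015.
By the time the automatic bankruptcy stay began on 24 June 2015, the limitation period had already expired on 31 May 2015; that interval cannot revive it.
The other events in the timeline have no effect on the limitation period under the stated rules.

31 May 2015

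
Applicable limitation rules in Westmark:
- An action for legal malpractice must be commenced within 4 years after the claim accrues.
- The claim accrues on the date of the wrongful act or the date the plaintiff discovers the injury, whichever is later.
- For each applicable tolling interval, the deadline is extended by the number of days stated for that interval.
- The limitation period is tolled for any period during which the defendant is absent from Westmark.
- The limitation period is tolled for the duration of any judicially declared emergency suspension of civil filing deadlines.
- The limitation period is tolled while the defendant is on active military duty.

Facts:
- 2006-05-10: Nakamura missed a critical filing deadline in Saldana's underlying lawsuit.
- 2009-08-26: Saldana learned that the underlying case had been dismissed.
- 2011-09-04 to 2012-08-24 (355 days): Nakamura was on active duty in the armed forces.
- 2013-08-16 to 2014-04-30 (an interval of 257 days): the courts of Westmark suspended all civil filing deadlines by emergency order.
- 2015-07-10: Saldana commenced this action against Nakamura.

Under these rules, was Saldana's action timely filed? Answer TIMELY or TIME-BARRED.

TIME-BARRED

Because discovery on 2009-08-26 post-dates the 2006-05-10 act, accrual under the later-of rule falls on 2009-08-26.
4 years from 2009-08-26 is 2013-08-26.
Because the defendant's active military service ran from 2011-09-04 to 2012-08-24, the deadline is extended by 355 days to 2014-08-16.
Because the emergency suspension of filing deadlines ran from 2013-08-16 to 2014-04-30, the deadline is extended by 257 days to 2015-04-30.
Saldana filed on 2015-07-10, after the 2015-04-30 deadline, so the action is time-barred.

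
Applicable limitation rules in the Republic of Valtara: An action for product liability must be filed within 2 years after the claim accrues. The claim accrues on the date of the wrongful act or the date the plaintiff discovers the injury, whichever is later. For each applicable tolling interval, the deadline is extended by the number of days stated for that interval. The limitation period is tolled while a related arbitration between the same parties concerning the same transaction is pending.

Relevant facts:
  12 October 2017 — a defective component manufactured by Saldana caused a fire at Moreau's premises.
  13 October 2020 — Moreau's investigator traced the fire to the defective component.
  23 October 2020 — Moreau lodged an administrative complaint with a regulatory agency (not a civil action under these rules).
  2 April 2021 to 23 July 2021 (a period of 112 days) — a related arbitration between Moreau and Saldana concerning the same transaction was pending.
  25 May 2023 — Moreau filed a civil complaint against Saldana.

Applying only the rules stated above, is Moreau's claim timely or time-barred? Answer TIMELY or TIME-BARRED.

Taking the later of the act (12 October 2017) and discovery (13 October 2020), the claim accrued on 13 October 2020.
The untolled deadline — 2 years after 13 October 2020 — is 13 October 2022.
The pending related arbitration from 2 April 2021 to 23 July 2021 tolled the period for 112 days, extending the deadline to 2 February 2023.
None of the other events listed affects the running of the period under the stated rules.
Filing on 25 May 2023 missed the 2 February 2023 deadline — the action is time-barred.

TIME-BARRED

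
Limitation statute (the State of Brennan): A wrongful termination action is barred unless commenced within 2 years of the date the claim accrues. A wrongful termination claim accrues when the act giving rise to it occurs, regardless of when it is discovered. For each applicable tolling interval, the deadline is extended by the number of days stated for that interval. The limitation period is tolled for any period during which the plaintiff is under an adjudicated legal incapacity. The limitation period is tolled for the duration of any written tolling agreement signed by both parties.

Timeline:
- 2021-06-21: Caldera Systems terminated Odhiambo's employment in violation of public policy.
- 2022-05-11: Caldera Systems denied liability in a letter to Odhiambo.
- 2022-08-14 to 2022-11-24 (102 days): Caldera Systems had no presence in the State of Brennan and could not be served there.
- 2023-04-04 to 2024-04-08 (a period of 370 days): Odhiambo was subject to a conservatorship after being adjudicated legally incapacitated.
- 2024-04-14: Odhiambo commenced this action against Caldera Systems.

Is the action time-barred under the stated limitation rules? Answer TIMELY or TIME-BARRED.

The claim accrued on 2021-06-21, the date of the act.
Adding the 2 years base period to 2021-06-21 gives a deadline of 2023-06-21, before any tolling.
Because the plaintiff's legal incapacity ran from 2023-04-04 to 2024-04-08, the deadline is extended by 370 days to 2024-06-25.
No stated provision tolls the period for the defendant's absence, so the interval from 2022-08-14 to 2022-11-24 has no effect on the deadline.
None of the other events listed affects the running of the period under the stated rules.
Odhiambo filed on 2024-04-14, before the 2024-06-25 deadline, so the action is timely.

TIMELY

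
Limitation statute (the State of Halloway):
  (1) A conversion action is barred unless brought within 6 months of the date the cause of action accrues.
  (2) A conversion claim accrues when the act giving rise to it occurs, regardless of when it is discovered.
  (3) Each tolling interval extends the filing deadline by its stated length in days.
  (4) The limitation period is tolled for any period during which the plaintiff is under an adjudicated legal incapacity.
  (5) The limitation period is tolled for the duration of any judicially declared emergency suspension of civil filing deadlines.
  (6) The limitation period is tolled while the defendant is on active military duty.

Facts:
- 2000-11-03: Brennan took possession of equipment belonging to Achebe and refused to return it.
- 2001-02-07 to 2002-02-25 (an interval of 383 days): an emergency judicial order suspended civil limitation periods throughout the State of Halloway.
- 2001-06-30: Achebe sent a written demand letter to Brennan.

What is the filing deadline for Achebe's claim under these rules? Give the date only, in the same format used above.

The limitation period began to run on 2000-11-03.
Adding the 6 months base period to 2000-11-03 gives a deadline of 2001-05-03, before any tolling.
The period was tolled for 383 days by the emergency suspension of filing deadlines (2001-02-07 to 2002-02-25), pushing the deadline to 2002-05-21.
None of the other events listed affects the running of the period under the stated rules.

2002-05-21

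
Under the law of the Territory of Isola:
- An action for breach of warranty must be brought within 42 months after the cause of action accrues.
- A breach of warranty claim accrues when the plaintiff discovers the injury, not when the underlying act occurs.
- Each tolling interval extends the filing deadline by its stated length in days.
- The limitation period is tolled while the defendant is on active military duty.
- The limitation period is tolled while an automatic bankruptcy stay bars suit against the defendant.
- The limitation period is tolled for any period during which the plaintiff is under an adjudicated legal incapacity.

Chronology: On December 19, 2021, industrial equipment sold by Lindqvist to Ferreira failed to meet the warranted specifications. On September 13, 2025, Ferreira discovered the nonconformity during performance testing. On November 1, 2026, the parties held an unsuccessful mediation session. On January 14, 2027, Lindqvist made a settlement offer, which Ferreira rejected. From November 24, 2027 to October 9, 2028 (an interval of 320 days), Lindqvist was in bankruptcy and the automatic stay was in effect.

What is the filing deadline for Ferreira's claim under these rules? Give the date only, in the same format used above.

January 27, 2030

The claim did not accrue until Ferreira discovered the injury on September 13, 2025; the December 19, 2021 act date does not start the clock under the stated rule.
Adding the 42 months base period to September 13, 2025 gives a deadline of March 13, 2029, before any tolling.
The automatic bankruptcy stay from November 24, 2027 to October 9, 2028 tolled the period for 320 days, extending the deadline to January 27, 2030.
Nothing else in the chronology tolls or restarts the period.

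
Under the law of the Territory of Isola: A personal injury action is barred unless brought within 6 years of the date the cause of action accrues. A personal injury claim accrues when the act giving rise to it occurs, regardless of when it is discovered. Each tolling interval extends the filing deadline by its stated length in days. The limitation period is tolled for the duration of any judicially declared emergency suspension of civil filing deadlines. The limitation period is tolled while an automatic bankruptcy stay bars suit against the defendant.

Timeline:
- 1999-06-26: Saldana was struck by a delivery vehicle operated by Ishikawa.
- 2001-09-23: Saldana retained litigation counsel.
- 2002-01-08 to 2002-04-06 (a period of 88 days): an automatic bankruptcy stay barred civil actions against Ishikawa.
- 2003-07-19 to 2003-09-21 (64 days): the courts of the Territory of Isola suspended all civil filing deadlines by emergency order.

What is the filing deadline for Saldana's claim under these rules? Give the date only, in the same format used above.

The claim accrued on 1999-06-26, when the wrongful act occurred.
Adding the 6 years base period to 1999-06-26 gives a deadline of 2005-06-26, before any tolling.
Because the automatic bankruptcy stay ran from 2002-01-08 to 2002-04-06, the deadline is extended by 88 days to 2005-09-22.
Because the emergency suspension of filing deadlines ran from 2003-07-19 to 2003-09-21, the deadline is extended by 64 days to 2005-11-25.
None of the other events listed affects the running of the period under the stated rules.

2005-11-25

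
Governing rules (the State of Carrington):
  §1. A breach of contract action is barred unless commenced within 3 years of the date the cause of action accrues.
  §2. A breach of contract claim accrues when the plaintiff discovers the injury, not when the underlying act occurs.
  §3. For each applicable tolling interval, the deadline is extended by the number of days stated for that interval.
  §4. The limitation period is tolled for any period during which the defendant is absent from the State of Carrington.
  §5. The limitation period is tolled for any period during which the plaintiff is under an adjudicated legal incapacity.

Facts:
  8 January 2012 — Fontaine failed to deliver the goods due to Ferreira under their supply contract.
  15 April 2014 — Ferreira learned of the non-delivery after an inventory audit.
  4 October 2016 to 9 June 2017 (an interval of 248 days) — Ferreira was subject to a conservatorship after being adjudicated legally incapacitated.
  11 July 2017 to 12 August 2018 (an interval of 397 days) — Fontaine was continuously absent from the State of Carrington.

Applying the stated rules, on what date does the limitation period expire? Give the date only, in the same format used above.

20 January 2019

Under the discovery rule, the claim accrued on 15 April 2014, when Ferreira discovered the injury — not on the 8 January 2012 date of the underlying act.
3 years from 15 April 2014 is 15 April 2017.
Because the plaintiff's legal incapacity ran from 4 October 2016 to 9 June 2017, the deadline is extended by 248 days to 19 December 2017.
Because the defendant's absence from the jurisdiction ran from 11 July 2017 to 12 August 2018, the deadline is extended by 397 days to 20 January 2019.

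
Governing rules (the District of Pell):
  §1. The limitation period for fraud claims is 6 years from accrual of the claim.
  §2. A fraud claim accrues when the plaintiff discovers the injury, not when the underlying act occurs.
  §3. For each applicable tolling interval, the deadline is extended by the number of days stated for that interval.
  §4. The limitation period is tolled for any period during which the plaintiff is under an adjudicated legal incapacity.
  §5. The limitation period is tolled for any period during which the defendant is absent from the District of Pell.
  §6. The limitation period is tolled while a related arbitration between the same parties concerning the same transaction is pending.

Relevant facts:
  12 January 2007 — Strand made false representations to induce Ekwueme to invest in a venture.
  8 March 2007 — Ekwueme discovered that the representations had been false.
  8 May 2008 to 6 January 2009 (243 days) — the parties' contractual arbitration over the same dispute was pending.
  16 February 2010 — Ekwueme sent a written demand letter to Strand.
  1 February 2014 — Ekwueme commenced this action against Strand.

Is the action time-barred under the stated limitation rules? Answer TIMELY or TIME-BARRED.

TIME-BARRED

Under the discovery rule, the claim accrued on 8 March 2007, when Ekwueme discovered the injury — not on the 12 January 2007 date of the underlying act.
6 years from 8 March 2007 is 8 March 2013.
The pending related arbitration from 8 May 2008 to 6 January 2009 tolled the period for 243 days, extending the deadline to 6 November 2013.
The other events in the timeline have no effect on the limitation period under the stated rules.
Ekwueme filed on 1 February 2014, after the 6 November 2013 deadline, so the action is time-barred.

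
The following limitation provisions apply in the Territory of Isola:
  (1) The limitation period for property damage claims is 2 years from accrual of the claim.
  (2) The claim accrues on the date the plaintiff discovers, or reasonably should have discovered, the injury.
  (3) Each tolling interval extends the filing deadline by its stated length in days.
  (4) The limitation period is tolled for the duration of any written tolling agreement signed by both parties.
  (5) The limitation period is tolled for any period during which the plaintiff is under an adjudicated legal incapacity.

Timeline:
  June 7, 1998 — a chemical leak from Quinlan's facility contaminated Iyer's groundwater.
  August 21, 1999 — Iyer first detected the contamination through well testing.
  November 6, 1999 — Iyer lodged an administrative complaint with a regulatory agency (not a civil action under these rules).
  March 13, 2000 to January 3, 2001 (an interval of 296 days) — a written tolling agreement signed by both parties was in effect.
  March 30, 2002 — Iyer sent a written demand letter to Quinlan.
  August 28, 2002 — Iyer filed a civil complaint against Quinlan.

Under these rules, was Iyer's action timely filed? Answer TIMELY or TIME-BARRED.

TIME-BARRED

Under the discovery rule, the claim accrued on August 21, 1999, when Iyer discovered the injury — not on the June 7, 1998 date of the underlying act.
2 years from August 21, 1999 is August 21, 2001.
The written tolling agreement from March 13, 2000 to January 3, 2001 tolled the period for 296 days, extending the deadline to June 13, 2002.
The other events in the timeline have no effect on the limitation period under the stated rules.
Filing on August 28, 2002 missed the June 13, 2002 deadline — the action is time-barred.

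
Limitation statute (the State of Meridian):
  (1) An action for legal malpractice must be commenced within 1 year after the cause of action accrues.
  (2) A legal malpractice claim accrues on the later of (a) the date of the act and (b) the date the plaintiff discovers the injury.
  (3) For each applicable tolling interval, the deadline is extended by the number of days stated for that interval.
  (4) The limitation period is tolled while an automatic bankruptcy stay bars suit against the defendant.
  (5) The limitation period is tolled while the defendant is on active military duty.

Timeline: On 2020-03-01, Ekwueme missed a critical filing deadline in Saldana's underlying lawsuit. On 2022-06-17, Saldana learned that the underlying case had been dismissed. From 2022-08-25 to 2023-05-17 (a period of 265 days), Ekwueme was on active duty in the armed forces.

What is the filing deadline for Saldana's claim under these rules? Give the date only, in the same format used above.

2024-03-08

Taking the later of the act (2020-03-01) and discovery (2022-06-17), the claim accrued on 2022-06-17.
Adding the 1 year base period to 2022-06-17 gives a deadline of 2023-06-17, before any tolling.
The period was tolled for 265 days by the defendant's active military service (2022-08-25 to 2023-05-17), pushing the deadline to 2024-03-08.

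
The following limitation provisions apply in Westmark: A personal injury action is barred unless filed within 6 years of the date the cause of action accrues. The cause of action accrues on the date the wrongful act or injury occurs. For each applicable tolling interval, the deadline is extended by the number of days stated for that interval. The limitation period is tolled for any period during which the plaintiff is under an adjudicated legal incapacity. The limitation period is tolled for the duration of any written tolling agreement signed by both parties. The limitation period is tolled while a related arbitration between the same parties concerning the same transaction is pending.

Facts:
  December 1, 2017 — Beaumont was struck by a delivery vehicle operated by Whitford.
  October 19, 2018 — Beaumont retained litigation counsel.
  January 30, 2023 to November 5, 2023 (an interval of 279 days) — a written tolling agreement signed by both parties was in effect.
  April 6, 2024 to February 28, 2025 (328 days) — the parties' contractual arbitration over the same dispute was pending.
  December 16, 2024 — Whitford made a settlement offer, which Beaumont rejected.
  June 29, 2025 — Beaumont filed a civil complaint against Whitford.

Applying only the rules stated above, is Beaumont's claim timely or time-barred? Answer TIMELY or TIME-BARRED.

The claim accrued on December 1, 2017, when the wrongful act occurred.
6 years from December 1, 2017 is December 1, 2023.
Because the written tolling agreement ran from January 30, 2023 to November 5, 2023, the deadline is extended by 279 days to September 5, 2024.
The pending related arbitration from April 6, 2024 to February 28, 2025 tolled the period for 328 days, extending the deadline to July 30, 2025.
None of the other events listed affects the running of the period under the stated rules.
Beaumont filed on June 29, 2025, before the July 30, 2025 deadline, so the action is timely.

TIMELY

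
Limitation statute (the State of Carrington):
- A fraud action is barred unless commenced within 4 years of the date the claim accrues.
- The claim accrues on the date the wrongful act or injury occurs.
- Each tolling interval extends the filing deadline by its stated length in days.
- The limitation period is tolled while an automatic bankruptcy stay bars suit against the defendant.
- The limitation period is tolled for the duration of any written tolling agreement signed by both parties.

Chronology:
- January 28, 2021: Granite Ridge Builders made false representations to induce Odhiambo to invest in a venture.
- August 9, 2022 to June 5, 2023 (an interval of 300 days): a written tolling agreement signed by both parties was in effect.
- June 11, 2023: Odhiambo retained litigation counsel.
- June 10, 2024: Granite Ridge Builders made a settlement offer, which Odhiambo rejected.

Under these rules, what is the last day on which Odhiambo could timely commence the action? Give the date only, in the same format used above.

The claim accrued on January 28, 2021, the date of the act.
The untolled deadline — 4 years after January 28, 2021 — is January 28, 2025.
The written tolling agreement from August 9, 2022 to June 5, 2023 tolled the period for 300 days, extending the deadline to November 24, 2025.
Nothing else in the chronology tolls or restarts the period.

November 24, 2025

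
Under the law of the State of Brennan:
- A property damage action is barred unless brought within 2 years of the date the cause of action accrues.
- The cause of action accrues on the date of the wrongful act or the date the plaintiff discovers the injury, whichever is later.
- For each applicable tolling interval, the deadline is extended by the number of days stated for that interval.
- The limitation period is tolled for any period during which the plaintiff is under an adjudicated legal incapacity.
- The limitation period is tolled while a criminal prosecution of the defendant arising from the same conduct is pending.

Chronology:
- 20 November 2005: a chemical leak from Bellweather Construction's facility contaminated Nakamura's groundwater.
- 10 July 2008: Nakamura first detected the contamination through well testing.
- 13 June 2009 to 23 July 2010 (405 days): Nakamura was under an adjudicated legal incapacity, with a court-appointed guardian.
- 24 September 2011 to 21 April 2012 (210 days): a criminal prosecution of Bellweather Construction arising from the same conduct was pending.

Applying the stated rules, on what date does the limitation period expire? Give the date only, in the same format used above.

Taking the later of the act (20 November 2005) and discovery (10 July 2008), the claim accrued on 10 July 2008.
2 years from 10 July 2008 is 10 July 2010.
The period was tolled for 405 days by the plaintiff's legal incapacity (13 June 2009 to 23 July 2010), pushing the deadline to 19 August 2011.
By the time the pending criminal prosecution began on 24 September 2011, the limitation period had already expired on 19 August 2011; that interval cannot revive it.

19 August 2011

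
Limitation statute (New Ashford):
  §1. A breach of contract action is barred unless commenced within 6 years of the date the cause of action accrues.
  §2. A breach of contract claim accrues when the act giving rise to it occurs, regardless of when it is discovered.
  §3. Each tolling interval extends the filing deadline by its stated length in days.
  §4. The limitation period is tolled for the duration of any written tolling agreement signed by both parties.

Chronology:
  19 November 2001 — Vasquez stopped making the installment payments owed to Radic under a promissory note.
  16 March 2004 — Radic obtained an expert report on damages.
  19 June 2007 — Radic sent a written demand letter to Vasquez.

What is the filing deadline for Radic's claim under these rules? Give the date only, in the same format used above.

The limitation period began to run on 19 November 2001.
6 years from 19 November 2001 is 19 November 2007.
The other events in the timeline have no effect on the limitation period under the stated rules.

19 November 2007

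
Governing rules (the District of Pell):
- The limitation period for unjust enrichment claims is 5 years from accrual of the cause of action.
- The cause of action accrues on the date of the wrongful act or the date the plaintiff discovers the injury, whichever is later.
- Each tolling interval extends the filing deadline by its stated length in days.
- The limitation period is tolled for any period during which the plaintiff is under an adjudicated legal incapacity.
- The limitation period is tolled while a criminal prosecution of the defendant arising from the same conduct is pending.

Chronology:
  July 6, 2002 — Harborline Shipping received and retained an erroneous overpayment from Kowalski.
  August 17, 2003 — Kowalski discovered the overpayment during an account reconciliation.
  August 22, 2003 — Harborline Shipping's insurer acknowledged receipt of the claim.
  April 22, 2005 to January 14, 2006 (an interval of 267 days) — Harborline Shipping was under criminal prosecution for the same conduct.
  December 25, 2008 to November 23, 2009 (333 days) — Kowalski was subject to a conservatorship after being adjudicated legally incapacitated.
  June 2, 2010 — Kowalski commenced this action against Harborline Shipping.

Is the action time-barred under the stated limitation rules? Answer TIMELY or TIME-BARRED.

TIME-BARRED

The claim accrued on August 17, 2003 — the later of the July 6, 2002 act and the August 17, 2003 discovery.
5 years from August 17, 2003 is August 17, 2008.
Because the pending criminal prosecution ran from April 22, 2005 to January 14, 2006, the deadline is extended by 267 days to May 11, 2009.
Because the plaintiff's legal incapacity ran from December 25, 2008 to November 23, 2009, the deadline is extended by 333 days to April 9, 2010.
The other events in the timeline have no effect on the limitation period under the stated rules.
Kowalski filed on June 2, 2010, after the April 9, 2010 deadline, so the action is time-barred.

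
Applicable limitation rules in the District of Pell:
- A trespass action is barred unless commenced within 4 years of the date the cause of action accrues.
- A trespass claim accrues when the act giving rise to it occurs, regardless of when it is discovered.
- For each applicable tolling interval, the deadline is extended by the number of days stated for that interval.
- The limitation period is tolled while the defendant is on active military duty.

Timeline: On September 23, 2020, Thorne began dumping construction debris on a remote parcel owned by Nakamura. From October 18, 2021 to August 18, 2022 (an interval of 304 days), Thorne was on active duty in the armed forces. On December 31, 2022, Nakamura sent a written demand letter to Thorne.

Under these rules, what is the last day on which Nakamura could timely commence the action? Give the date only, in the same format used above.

July 24, 2025

The cause of action accrued on September 23, 2020, the date of the act.
The untolled deadline — 4 years after September 23, 2020 — is September 23, 2024.
Because the defendant's active military service ran from October 18, 2021 to August 18, 2022, the deadline is extended by 304 days to July 24, 2025.
None of the other events listed affects the running of the period under the stated rules.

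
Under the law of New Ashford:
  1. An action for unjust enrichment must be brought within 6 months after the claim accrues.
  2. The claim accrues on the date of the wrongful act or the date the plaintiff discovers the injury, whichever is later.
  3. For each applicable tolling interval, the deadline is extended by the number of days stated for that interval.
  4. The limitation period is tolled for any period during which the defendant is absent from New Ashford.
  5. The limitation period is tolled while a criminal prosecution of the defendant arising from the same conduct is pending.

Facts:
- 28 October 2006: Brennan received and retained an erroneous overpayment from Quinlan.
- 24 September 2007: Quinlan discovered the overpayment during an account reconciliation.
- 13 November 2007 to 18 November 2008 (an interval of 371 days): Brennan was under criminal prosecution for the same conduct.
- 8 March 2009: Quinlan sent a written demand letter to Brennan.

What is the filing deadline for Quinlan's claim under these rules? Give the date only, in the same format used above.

30 March 2009

Taking the later of the act (28 October 2006) and discovery (24 September 2007), the claim accrued on 24 September 2007.
The untolled deadline — 6 months after 24 September 2007 — is 24 March 2008.
Because the pending criminal prosecution ran from 13 November 2007 to 18 November 2008, the deadline is extended by 371 days to 30 March 2009.
Nothing else in the chronology tolls or restarts the period.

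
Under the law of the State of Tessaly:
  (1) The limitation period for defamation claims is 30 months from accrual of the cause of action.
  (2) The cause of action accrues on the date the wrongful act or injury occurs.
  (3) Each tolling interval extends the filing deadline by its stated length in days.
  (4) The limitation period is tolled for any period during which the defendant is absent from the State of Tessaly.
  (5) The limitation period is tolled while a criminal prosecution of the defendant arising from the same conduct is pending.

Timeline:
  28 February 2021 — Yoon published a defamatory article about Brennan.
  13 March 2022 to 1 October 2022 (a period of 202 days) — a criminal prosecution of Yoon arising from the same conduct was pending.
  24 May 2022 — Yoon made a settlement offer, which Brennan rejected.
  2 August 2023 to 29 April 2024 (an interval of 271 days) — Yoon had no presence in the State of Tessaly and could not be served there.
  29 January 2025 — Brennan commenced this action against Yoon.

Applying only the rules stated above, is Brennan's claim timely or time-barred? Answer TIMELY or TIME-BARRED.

TIME-BARRED

The claim accrued on 28 February 2021, when the wrongful act occurred.
The untolled deadline — 30 months after 28 February 2021 — is 28 August 2023.
The pending criminal prosecution from 13 March 2022 to 1 October 2022 tolled the period for 202 days, extending the deadline to 17 March 2024.
Because the defendant's absence from the jurisdiction ran from 2 August 2023 to 29 April 2024, the deadline is extended by 271 days to 13 December 2024.
The other events in the timeline have no effect on the limitation period under the stated rules.
The 29 January 2025 filing falls after the 13 December 2024 deadline; the claim is time-barred.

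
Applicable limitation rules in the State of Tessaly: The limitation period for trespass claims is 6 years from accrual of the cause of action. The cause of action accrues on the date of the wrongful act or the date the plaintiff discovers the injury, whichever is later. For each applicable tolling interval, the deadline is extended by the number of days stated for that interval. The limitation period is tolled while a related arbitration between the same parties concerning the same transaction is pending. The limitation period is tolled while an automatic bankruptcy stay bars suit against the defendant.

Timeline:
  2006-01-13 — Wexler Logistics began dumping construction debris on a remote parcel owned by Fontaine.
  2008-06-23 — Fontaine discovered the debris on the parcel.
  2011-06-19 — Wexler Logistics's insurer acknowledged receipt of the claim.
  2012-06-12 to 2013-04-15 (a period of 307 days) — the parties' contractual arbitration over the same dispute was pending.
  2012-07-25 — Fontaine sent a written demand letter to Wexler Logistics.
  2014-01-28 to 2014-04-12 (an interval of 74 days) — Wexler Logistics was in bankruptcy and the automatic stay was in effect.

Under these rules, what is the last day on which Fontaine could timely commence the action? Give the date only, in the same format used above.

Taking the later of the act (2006-01-13) and discovery (2008-06-23), the claim accrued on 2008-06-23.
6 years from 2008-06-23 is 2014-06-23.
The pending related arbitration from 2012-06-12 to 2013-04-15 tolled the period for 307 days, extending the deadline to 2015-04-26.
The period was tolled for 74 days by the automatic bankruptcy stay (2014-01-28 to 2014-04-12), pushing the deadline to 2015-07-09.
Nothing else in the chronology tolls or restarts the period.

2015-07-09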